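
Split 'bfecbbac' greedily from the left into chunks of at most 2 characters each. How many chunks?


'bfecbbac' has 8 characters.
Chunking with max size 2:
  Chunk 1: 'bf' (positions 0-1)
  Chunk 2: 'ec' (positions 2-3)
  Chunk 3: 'bb' (positions 4-5)
  Chunk 4: 'ac' (positions 6-7)
Total chunks: ceil(8 / 2) = 4

4


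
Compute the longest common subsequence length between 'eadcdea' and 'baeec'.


DP table for LCS of 'eadcdea' and 'baeec':
       b  a  e  e  c
    0  0  0  0  0  0
  e 0  0  0  1  1  1
  a 0  0  1  1  1  1
  d 0  0  1  1  1  1
  c 0  0  1  1  1  2
  d 0  0  1  1  1  2
  e 0  0  1  2  2  2
  a 0  0  1  2  2  2
LCS: 'ec'
LCS length = 2

2


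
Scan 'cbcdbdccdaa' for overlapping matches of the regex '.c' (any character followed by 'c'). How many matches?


Pattern: .c means any character followed by 'c'.
Scanning 'cbcdbdccdaa' position-by-position:
  Pos 0: window 'cb' -> no
  Pos 1: window 'bc' -> MATCH
  Pos 2: window 'cd' -> no
  Pos 3: window 'db' -> no
  Pos 4: window 'bd' -> no
  Pos 5: window 'dc' -> MATCH
  Pos 6: window 'cc' -> MATCH
  Pos 7: window 'cd' -> no
  Pos 8: window 'da' -> no
  Pos 9: window 'aa' -> no
  Pos 10: window 'a' -> no
Total matches: 3

3


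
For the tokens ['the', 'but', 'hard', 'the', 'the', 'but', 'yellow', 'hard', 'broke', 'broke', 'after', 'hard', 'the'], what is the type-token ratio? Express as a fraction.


Tokens: 13
Unique types: ('after', 'broke', 'but', 'hard', 'the', 'yellow') = 6
TTR = 6/13
Already in lowest terms.

6/13


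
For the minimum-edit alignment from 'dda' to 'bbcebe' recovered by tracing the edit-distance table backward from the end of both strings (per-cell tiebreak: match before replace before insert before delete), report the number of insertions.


Edit distance = 6. Backtracking from cell (3, 6) with preference match > replace > insert > delete,
then listing the resulting alignment 'dda' -> 'bbcebe' left to right:
  Step 1: insert 'b' [insertion #1]
  Step 2: insert 'b' [insertion #2]
  Step 3: insert 'c' [insertion #3]
  Step 4: replace d->e
  Step 5: replace d->b
  Step 6: replace a->e
Total insertions: 3

3


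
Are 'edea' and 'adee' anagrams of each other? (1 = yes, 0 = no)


Sort characters of 'edea': 'adee'
Sort characters of 'adee': 'adee'
Sorted forms match -> they ARE anagrams
Result: 1

1


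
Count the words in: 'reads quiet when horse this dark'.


Counting words by splitting on spaces:
  Word 1: 'reads'
  Word 2: 'quiet'
  Word 3: 'when'
  Word 4: 'horse'
  Word 5: 'this'
  Word 6: 'dark'
Total words: 6

6


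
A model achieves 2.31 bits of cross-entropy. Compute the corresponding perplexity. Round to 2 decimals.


Perplexity formula: PP = 2^H
H = 2.31
PP = 2^2.31
Decompose: 2^2.31 = 2^2 * 2^0.31
2^2 = 4, 2^0.31 ~ 1.2397077
PP ~ 4 * 1.2397077 = 4.9588308
Rounded to 2 decimals: 4.96

4.96


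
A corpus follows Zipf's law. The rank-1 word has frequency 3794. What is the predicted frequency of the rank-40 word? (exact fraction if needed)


Zipf's law: freq(rank) = f1 / rank
f1 = 3794, rank = 40
freq = 3794 / 40
GCD(3794, 40) = 2
Simplified: 1897/20

1897/20


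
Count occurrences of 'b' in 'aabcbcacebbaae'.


Scanning 'aabcbcacebbaae' for 'b':
  Position 2: 'b' -> MATCH (count: 1)
  Position 4: 'b' -> MATCH (count: 2)
  Position 9: 'b' -> MATCH (count: 3)
  Position 10: 'b' -> MATCH (count: 4)
Total occurrences of 'b': 4

4


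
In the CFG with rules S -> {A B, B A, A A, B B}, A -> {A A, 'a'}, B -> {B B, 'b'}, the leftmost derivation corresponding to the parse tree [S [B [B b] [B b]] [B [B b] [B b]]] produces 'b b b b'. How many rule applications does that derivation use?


Every bracketed nonterminal node [X ...] in the tree is produced by exactly one rule application.
Reading the tree off as a leftmost derivation:
  Step 1: S  =>  B B   (applied S -> B B)
  Step 2: B B  =>  B B B   (applied B -> B B)
  Step 3: B B B  =>  b B B   (applied B -> b)
  Step 4: b B B  =>  b b B   (applied B -> b)
  Step 5: b b B  =>  b b B B   (applied B -> B B)
  Step 6: b b B B  =>  b b b B   (applied B -> b)
  Step 7: b b b B  =>  b b b b   (applied B -> b)
Final yield: b b b b
Total rewrite steps: 7

7


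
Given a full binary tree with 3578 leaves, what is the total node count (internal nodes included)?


Leaf nodes (terminals): 3578
Internal nodes = n - 1 = 3578 - 1 = 3577
Total = leaves + internal = 3578 + 3577 = 7155

7155


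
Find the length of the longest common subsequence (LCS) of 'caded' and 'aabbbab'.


DP table for LCS of 'caded' and 'aabbbab':
       a  a  b  b  b  a  b
    0  0  0  0  0  0  0  0
  c 0  0  0  0  0  0  0  0
  a 0  1  1  1  1  1  1  1
  d 0  1  1  1  1  1  1  1
  e 0  1  1  1  1  1  1  1
  d 0  1  1  1  1  1  1  1
LCS: 'a'
LCS length = 1

1


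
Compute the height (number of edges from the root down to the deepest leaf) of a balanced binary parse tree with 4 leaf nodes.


In a balanced binary tree with n leaves the deepest leaf is ceil(log2(n)) edges below the root.
log2(4) = 2.0000
ceil(2.0000) = 2
height (edges) = 2

2


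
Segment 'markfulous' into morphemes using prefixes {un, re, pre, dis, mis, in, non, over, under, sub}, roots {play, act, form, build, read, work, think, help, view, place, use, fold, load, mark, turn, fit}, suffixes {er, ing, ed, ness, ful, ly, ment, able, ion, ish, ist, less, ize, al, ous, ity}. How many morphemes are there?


Segmenting 'markfulous' against the inventory:
  'mark' -> root (morpheme 1)
  'ful' -> suffix (morpheme 2)
  'ous' -> suffix (morpheme 3)
Total morphemes: 3

3


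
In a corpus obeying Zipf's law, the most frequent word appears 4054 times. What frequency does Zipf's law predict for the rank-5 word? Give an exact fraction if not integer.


Zipf's law: freq(rank) = f1 / rank
f1 = 4054, rank = 5
freq = 4054 / 5
GCD(4054, 5) = 1
Simplified: 4054/5

4054/5


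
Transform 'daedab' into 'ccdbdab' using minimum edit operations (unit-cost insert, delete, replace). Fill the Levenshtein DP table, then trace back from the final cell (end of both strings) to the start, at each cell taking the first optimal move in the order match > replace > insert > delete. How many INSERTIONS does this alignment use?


Edit distance = 4. Backtracking from cell (6, 7) with preference match > replace > insert > delete,
then listing the resulting alignment 'daedab' -> 'ccdbdab' left to right:
  Step 1: insert 'c' [insertion #1]
  Step 2: replace d->c
  Step 3: replace a->d
  Step 4: replace e->b
  Step 5: keep 'd'
  Step 6: keep 'a'
  Step 7: keep 'b'
Total insertions: 1

1


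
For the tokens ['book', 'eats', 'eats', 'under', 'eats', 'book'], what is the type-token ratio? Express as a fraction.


Tokens: 6
Unique types: ('book', 'eats', 'under') = 3
TTR = 3/6
Simplify: divide both by 3 -> 1/2
TTR = 1/2

1/2


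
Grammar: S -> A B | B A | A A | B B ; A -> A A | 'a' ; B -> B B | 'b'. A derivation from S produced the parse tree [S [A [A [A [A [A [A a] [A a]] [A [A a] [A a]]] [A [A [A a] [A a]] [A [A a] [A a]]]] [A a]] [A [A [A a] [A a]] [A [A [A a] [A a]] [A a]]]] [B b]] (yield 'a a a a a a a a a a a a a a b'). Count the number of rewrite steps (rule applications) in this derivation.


Every bracketed nonterminal node [X ...] in the tree is produced by exactly one rule application.
Reading the tree off as a leftmost derivation:
  Step 1: S  =>  A B   (applied S -> A B)
  Step 2: A B  =>  A A B   (applied A -> A A)
  Step 3: A A B  =>  A A A B   (applied A -> A A)
  Step 4: A A A B  =>  A A A A B   (applied A -> A A)
  Step 5: A A A A B  =>  A A A A A B   (applied A -> A A)
  Step 6: A A A A A B  =>  A A A A A A B   (applied A -> A A)
  Step 7: A A A A A A B  =>  a A A A A A B   (applied A -> a)
  Step 8: a A A A A A B  =>  a a A A A A B   (applied A -> a)
  Step 9: a a A A A A B  =>  a a A A A A A B   (applied A -> A A)
  Step 10: a a A A A A A B  =>  a a a A A A A B   (applied A -> a)
  Step 11: a a a A A A A B  =>  a a a a A A A B   (applied A -> a)
  Step 12: a a a a A A A B  =>  a a a a A A A A B   (applied A -> A A)
  Step 13: a a a a A A A A B  =>  a a a a A A A A A B   (applied A -> A A)
  Step 14: a a a a A A A A A B  =>  a a a a a A A A A B   (applied A -> a)
  Step 15: a a a a a A A A A B  =>  a a a a a a A A A B   (applied A -> a)
  Step 16: a a a a a a A A A B  =>  a a a a a a A A A A B   (applied A -> A A)
  Step 17: a a a a a a A A A A B  =>  a a a a a a a A A A B   (applied A -> a)
  Step 18: a a a a a a a A A A B  =>  a a a a a a a a A A B   (applied A -> a)
  Step 19: a a a a a a a a A A B  =>  a a a a a a a a a A B   (applied A -> a)
  Step 20: a a a a a a a a a A B  =>  a a a a a a a a a A A B   (applied A -> A A)
  Step 21: a a a a a a a a a A A B  =>  a a a a a a a a a A A A B   (applied A -> A A)
  Step 22: a a a a a a a a a A A A B  =>  a a a a a a a a a a A A B   (applied A -> a)
  Step 23: a a a a a a a a a a A A B  =>  a a a a a a a a a a a A B   (applied A -> a)
  Step 24: a a a a a a a a a a a A B  =>  a a a a a a a a a a a A A B   (applied A -> A A)
  Step 25: a a a a a a a a a a a A A B  =>  a a a a a a a a a a a A A A B   (applied A -> A A)
  Step 26: a a a a a a a a a a a A A A B  =>  a a a a a a a a a a a a A A B   (applied A -> a)
  Step 27: a a a a a a a a a a a a A A B  =>  a a a a a a a a a a a a a A B   (applied A -> a)
  Step 28: a a a a a a a a a a a a a A B  =>  a a a a a a a a a a a a a a B   (applied A -> a)
  Step 29: a a a a a a a a a a a a a a B  =>  a a a a a a a a a a a a a a b   (applied B -> b)
Final yield: a a a a a a a a a a a a a a b
Total rewrite steps: 29

29


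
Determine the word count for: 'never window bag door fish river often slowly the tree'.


Counting words by splitting on spaces:
  Word 1: 'never'
  Word 2: 'window'
  Word 3: 'bag'
  Word 4: 'door'
  Word 5: 'fish'
  Word 6: 'river'
  Word 7: 'often'
  Word 8: 'slowly'
  Word 9: 'the'
  Word 10: 'tree'
Total words: 10

10


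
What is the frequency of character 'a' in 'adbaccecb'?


Scanning 'adbaccecb' for 'a':
  Position 0: 'a' -> MATCH (count: 1)
  Position 3: 'a' -> MATCH (count: 2)
Total occurrences of 'a': 2

2


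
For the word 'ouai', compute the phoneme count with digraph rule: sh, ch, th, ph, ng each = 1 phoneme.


Parsing 'ouai' greedily, digraphs first:
  'o' -> vowel phoneme (phonemes so far: 1)
  'u' -> vowel phoneme (phonemes so far: 2)
  'a' -> vowel phoneme (phonemes so far: 3)
  'i' -> vowel phoneme (phonemes so far: 4)
Total phonemes: 4

4


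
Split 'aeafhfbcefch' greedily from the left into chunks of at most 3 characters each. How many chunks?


'aeafhfbcefch' has 12 characters.
Chunking with max size 3:
  Chunk 1: 'aea' (positions 0-2)
  Chunk 2: 'fhf' (positions 3-5)
  Chunk 3: 'bce' (positions 6-8)
  Chunk 4: 'fch' (positions 9-11)
Total chunks: ceil(12 / 3) = 4

4


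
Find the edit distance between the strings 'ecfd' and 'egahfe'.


Building DP table for s1='ecfd' (len 4) and s2='egahfe' (len 6):
       e  g  a  h  f  e
    0  1  2  3  4  5  6
  e 1  0  1  2  3  4  5
  c 2  1  1  2  3  4  5
  f 3  2  2  2  3  3  4
  d 4  3  3  3  3  4  4
Edit distance = dp[4][6] = 4

4


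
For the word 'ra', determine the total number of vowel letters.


Scanning each character of 'ra':
  Position 1: 'r' -> consonant (running count: 0)
  Position 2: 'a' -> vowel (running count: 1)
Total vowels: 1

1


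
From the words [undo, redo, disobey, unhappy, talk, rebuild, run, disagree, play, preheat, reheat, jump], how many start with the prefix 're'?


Checking each word for prefix 're':
  'undo' -> no (count: 0)
  'redo' -> YES, starts with 're' (count: 1)
  'disobey' -> no (count: 1)
  'unhappy' -> no (count: 1)
  'talk' -> no (count: 1)
  'rebuild' -> YES, starts with 're' (count: 2)
  'run' -> no (count: 2)
  'disagree' -> no (count: 2)
  'play' -> no (count: 2)
  'preheat' -> no (count: 2)
  'reheat' -> YES, starts with 're' (count: 3)
  'jump' -> no (count: 3)
Total with prefix 're': 3

3


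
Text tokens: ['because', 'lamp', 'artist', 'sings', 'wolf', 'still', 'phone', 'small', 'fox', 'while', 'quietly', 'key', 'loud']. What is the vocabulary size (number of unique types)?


Listing all tokens and tracking unique types:
  Token 1: 'because' -> NEW (unique so far: 1)
  Token 2: 'lamp' -> NEW (unique so far: 2)
  Token 3: 'artist' -> NEW (unique so far: 3)
  Token 4: 'sings' -> NEW (unique so far: 4)
  Token 5: 'wolf' -> NEW (unique so far: 5)
  Token 6: 'still' -> NEW (unique so far: 6)
  Token 7: 'phone' -> NEW (unique so far: 7)
  Token 8: 'small' -> NEW (unique so far: 8)
  Token 9: 'fox' -> NEW (unique so far: 9)
  Token 10: 'while' -> NEW (unique so far: 10)
  Token 11: 'quietly' -> NEW (unique so far: 11)
  Token 12: 'key' -> NEW (unique so far: 12)
  Token 13: 'loud' -> NEW (unique so far: 13)
Unique types: ('artist', 'because', 'fox', 'key', 'lamp', 'loud', 'phone', 'quietly', 'sings', 'small', 'still', 'while', 'wolf')
Vocabulary size: 13

13


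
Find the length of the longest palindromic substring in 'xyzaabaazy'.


Scanning 'xyzaabaazy' for palindromic substrings.
Substring at positions 1-9: 'yzaabaazy'.
Check: reverse('yzaabaazy') = 'yzaabaazy' -> palindrome confirmed.
Neighbouring characters ('x' / '-') break symmetry, so it cannot extend further.
No longer palindromic substring exists; longest length = 9

9


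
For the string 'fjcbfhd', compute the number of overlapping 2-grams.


String 'fjcbfhd' has length L = 7.
Number of overlapping n-grams = L - n + 1
Substituting: 7 - 2 + 1 = 6

6


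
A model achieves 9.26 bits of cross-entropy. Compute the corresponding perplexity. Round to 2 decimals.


Perplexity formula: PP = 2^H
H = 9.26
PP = 2^9.26
Decompose: 2^9.26 = 2^9 * 2^0.26
2^9 = 512, 2^0.26 ~ 1.1974787
PP ~ 512 * 1.1974787 = 613.1090944
Rounded to 2 decimals: 613.11

613.11


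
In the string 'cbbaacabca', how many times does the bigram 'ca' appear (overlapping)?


Scanning 'cbbaacabca' for bigram 'ca':
  Position 0: 'cb' -> no
  Position 1: 'bb' -> no
  Position 2: 'ba' -> no
  Position 3: 'aa' -> no
  Position 4: 'ac' -> no
  Position 5: 'ca' -> MATCH
  Position 6: 'ab' -> no
  Position 7: 'bc' -> no
  Position 8: 'ca' -> MATCH
Total matches: 2

2


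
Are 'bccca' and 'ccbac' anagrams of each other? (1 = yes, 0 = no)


Sort characters of 'bccca': 'abccc'
Sort characters of 'ccbac': 'abccc'
Sorted forms match -> they ARE anagrams
Result: 1

1


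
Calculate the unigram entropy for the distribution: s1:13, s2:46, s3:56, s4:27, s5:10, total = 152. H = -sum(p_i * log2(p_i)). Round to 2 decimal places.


Computing entropy H = -sum(p_i * log2(p_i)):
  s1: p = 13/152 = 0.0855, -p*log2(p) = 0.3034
  s2: p = 46/152 = 0.3026, -p*log2(p) = 0.5218
  s3: p = 56/152 = 0.3684, -p*log2(p) = 0.5307
  s4: p = 27/152 = 0.1776, -p*log2(p) = 0.4428
  s5: p = 10/152 = 0.0658, -p*log2(p) = 0.2583
H = sum of terms = 2.0570
Rounded to 2 decimals: 2.06

2.06


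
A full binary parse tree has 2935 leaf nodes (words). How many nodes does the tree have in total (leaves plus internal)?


Leaf nodes (terminals): 2935
Internal nodes = n - 1 = 2935 - 1 = 2934
Total = leaves + internal = 2935 + 2934 = 5869

5869


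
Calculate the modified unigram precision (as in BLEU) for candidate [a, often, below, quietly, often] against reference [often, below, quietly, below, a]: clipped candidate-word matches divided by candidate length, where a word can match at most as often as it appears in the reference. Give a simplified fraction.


Reference word counts: {'a': 1, 'below': 2, 'often': 1, 'quietly': 1}
Checking each candidate word (with clipping):
  'a' -> in reference (ref count 1, used 1/1) -> match (matches: 1)
  'often' -> in reference (ref count 1, used 1/1) -> match (matches: 2)
  'below' -> in reference (ref count 2, used 1/2) -> match (matches: 3)
  'quietly' -> in reference (ref count 1, used 1/1) -> match (matches: 4)
  'often' -> ref count 1 already used up (1/1) -> clipped, no match (matches: 4)
Clipped matches: 4, Candidate length: 5
Precision = 4/5

4/5


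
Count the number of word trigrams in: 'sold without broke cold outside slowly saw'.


Word trigrams from [7] words:
  Trigram 1: (sold without broke)
  Trigram 2: (without broke cold)
  Trigram 3: (broke cold outside)
  Trigram 4: (cold outside slowly)
  Trigram 5: (outside slowly saw)
Total word trigrams: 7 - 2 = 5

5


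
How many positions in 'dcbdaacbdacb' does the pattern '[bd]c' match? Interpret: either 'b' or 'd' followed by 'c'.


Pattern: [bd]c means either 'b' or 'd' followed by 'c'.
Scanning 'dcbdaacbdacb' position-by-position:
  Pos 0: window 'dc' -> MATCH
  Pos 1: window 'cb' -> no
  Pos 2: window 'bd' -> no
  Pos 3: window 'da' -> no
  Pos 4: window 'aa' -> no
  Pos 5: window 'ac' -> no
  Pos 6: window 'cb' -> no
  Pos 7: window 'bd' -> no
  Pos 8: window 'da' -> no
  Pos 9: window 'ac' -> no
  Pos 10: window 'cb' -> no
  Pos 11: window 'b' -> no
Total matches: 1

1


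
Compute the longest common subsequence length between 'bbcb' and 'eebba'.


DP table for LCS of 'bbcb' and 'eebba':
       e  e  b  b  a
    0  0  0  0  0  0
  b 0  0  0  1  1  1
  b 0  0  0  1  2  2
  c 0  0  0  1  2  2
  b 0  0  0  1  2  2
LCS: 'bb'
LCS length = 2

2


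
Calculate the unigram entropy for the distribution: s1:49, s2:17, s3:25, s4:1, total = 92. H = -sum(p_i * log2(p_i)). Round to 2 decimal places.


Computing entropy H = -sum(p_i * log2(p_i)):
  s1: p = 49/92 = 0.5326, -p*log2(p) = 0.4841
  s2: p = 17/92 = 0.1848, -p*log2(p) = 0.4501
  s3: p = 25/92 = 0.2717, -p*log2(p) = 0.5108
  s4: p = 1/92 = 0.0109, -p*log2(p) = 0.0709
H = sum of terms = 1.5159
Rounded to 2 decimals: 1.52

1.52


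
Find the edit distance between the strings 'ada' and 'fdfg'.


Building DP table for s1='ada' (len 3) and s2='fdfg' (len 4):
       f  d  f  g
    0  1  2  3  4
  a 1  1  2  3  4
  d 2  2  1  2  3
  a 3  3  2  2  3
Edit distance = dp[3][4] = 3

3


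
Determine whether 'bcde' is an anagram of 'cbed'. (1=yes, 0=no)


Sort characters of 'bcde': 'bcde'
Sort characters of 'cbed': 'bcde'
Sorted forms match -> they ARE anagrams
Result: 1

1


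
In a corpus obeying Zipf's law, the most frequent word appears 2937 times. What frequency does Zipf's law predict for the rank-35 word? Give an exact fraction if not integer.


Zipf's law: freq(rank) = f1 / rank
f1 = 2937, rank = 35
freq = 2937 / 35
GCD(2937, 35) = 1
Simplified: 2937/35

2937/35


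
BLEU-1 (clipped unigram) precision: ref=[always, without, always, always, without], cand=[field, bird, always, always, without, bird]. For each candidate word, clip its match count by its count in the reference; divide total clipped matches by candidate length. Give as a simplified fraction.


Reference word counts: {'always': 3, 'without': 2}
Checking each candidate word (with clipping):
  'field' -> not in reference -> no match (matches: 0)
  'bird' -> not in reference -> no match (matches: 0)
  'always' -> in reference (ref count 3, used 1/3) -> match (matches: 1)
  'always' -> in reference (ref count 3, used 2/3) -> match (matches: 2)
  'without' -> in reference (ref count 2, used 1/2) -> match (matches: 3)
  'bird' -> not in reference -> no match (matches: 3)
Clipped matches: 3, Candidate length: 6
Precision = 3/6 = 1/2

1/2


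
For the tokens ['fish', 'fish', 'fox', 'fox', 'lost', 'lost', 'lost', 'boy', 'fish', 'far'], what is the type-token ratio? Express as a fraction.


Tokens: 10
Unique types: ('boy', 'far', 'fish', 'fox', 'lost') = 5
TTR = 5/10
Simplify: divide both by 5 -> 1/2
TTR = 1/2

1/2


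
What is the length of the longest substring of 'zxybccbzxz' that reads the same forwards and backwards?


Scanning 'zxybccbzxz' for palindromic substrings.
Substring at positions 3-6: 'bccb'.
Check: reverse('bccb') = 'bccb' -> palindrome confirmed.
Neighbouring characters ('y' / 'z') break symmetry, so it cannot extend further.
No longer palindromic substring exists; longest length = 4

4


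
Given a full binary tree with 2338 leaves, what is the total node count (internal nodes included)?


Leaf nodes (terminals): 2338
Internal nodes = n - 1 = 2338 - 1 = 2337
Total = leaves + internal = 2338 + 2337 = 4675

4675


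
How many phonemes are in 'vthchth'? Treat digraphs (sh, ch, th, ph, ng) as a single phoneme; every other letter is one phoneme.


Parsing 'vthchth' greedily, digraphs first:
  'v' -> consonant phoneme (phonemes so far: 1)
  'th' -> digraph (1 consonant phoneme) (phonemes so far: 2)
  'ch' -> digraph (1 consonant phoneme) (phonemes so far: 3)
  'th' -> digraph (1 consonant phoneme) (phonemes so far: 4)
Total phonemes: 4

4


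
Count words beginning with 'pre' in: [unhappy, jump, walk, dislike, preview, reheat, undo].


Checking each word for prefix 'pre':
  'unhappy' -> no (count: 0)
  'jump' -> no (count: 0)
  'walk' -> no (count: 0)
  'dislike' -> no (count: 0)
  'preview' -> YES, starts with 'pre' (count: 1)
  'reheat' -> no (count: 1)
  'undo' -> no (count: 1)
Total with prefix 'pre': 1

1


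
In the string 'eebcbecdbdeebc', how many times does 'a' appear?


Scanning 'eebcbecdbdeebc' for 'a':
  No matches found.
Total occurrences of 'a': 0

0


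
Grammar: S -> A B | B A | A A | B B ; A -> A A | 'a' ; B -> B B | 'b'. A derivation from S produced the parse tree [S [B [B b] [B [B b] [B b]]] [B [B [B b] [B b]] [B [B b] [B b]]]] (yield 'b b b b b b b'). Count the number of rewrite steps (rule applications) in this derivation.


Every bracketed nonterminal node [X ...] in the tree is produced by exactly one rule application.
Reading the tree off as a leftmost derivation:
  Step 1: S  =>  B B   (applied S -> B B)
  Step 2: B B  =>  B B B   (applied B -> B B)
  Step 3: B B B  =>  b B B   (applied B -> b)
  Step 4: b B B  =>  b B B B   (applied B -> B B)
  Step 5: b B B B  =>  b b B B   (applied B -> b)
  Step 6: b b B B  =>  b b b B   (applied B -> b)
  Step 7: b b b B  =>  b b b B B   (applied B -> B B)
  Step 8: b b b B B  =>  b b b B B B   (applied B -> B B)
  Step 9: b b b B B B  =>  b b b b B B   (applied B -> b)
  Step 10: b b b b B B  =>  b b b b b B   (applied B -> b)
  Step 11: b b b b b B  =>  b b b b b B B   (applied B -> B B)
  Step 12: b b b b b B B  =>  b b b b b b B   (applied B -> b)
  Step 13: b b b b b b B  =>  b b b b b b b   (applied B -> b)
Final yield: b b b b b b b
Total rewrite steps: 13

13


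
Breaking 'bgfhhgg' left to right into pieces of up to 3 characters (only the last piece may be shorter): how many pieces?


'bgfhhgg' has 7 characters.
Chunking with max size 3:
  Chunk 1: 'bgf' (positions 0-2)
  Chunk 2: 'hhg' (positions 3-5)
  Chunk 3: 'g' (positions 6-6)
Total chunks: ceil(7 / 3) = 3

3


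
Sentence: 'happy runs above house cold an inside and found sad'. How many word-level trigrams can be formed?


Word trigrams from [10] words:
  Trigram 1: (happy runs above)
  Trigram 2: (runs above house)
  Trigram 3: (above house cold)
  Trigram 4: (house cold an)
  Trigram 5: (cold an inside)
  Trigram 6: (an inside and)
  Trigram 7: (inside and found)
  Trigram 8: (and found sad)
Total word trigrams: 10 - 2 = 8

8


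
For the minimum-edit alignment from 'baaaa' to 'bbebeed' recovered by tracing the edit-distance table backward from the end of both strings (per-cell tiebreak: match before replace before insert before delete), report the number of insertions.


Edit distance = 6. Backtracking from cell (5, 7) with preference match > replace > insert > delete,
then listing the resulting alignment 'baaaa' -> 'bbebeed' left to right:
  Step 1: insert 'b' [insertion #1]
  Step 2: keep 'b'
  Step 3: insert 'e' [insertion #2]
  Step 4: replace a->b
  Step 5: replace a->e
  Step 6: replace a->e
  Step 7: replace a->d
Total insertions: 2

2


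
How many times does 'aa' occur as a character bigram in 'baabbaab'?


Scanning 'baabbaab' for bigram 'aa':
  Position 0: 'ba' -> no
  Position 1: 'aa' -> MATCH
  Position 2: 'ab' -> no
  Position 3: 'bb' -> no
  Position 4: 'ba' -> no
  Position 5: 'aa' -> MATCH
  Position 6: 'ab' -> no
Total matches: 2

2


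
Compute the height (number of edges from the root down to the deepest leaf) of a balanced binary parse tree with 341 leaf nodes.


In a balanced binary tree with n leaves the deepest leaf is ceil(log2(n)) edges below the root.
log2(341) = 8.4136
ceil(8.4136) = 9
height (edges) = 9

9


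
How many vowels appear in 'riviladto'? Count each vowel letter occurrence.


Scanning each character of 'riviladto':
  Position 1: 'r' -> consonant (running count: 0)
  Position 2: 'i' -> vowel (running count: 1)
  Position 3: 'v' -> consonant (running count: 1)
  Position 4: 'i' -> vowel (running count: 2)
  Position 5: 'l' -> consonant (running count: 2)
  Position 6: 'a' -> vowel (running count: 3)
  Position 7: 'd' -> consonant (running count: 3)
  Position 8: 't' -> consonant (running count: 3)
  Position 9: 'o' -> vowel (running count: 4)
Total vowels: 4

4


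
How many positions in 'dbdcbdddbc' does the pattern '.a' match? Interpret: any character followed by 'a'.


Pattern: .a means any character followed by 'a'.
Scanning 'dbdcbdddbc' position-by-position:
  Pos 0: window 'db' -> no
  Pos 1: window 'bd' -> no
  Pos 2: window 'dc' -> no
  Pos 3: window 'cb' -> no
  Pos 4: window 'bd' -> no
  Pos 5: window 'dd' -> no
  Pos 6: window 'dd' -> no
  Pos 7: window 'db' -> no
  Pos 8: window 'bc' -> no
  Pos 9: window 'c' -> no
Total matches: 0

0


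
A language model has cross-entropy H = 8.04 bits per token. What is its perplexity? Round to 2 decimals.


Perplexity formula: PP = 2^H
H = 8.04
PP = 2^8.04
Decompose: 2^8.04 = 2^8 * 2^0.04
2^8 = 256, 2^0.04 ~ 1.0281138
PP ~ 256 * 1.0281138 = 263.1971328
Rounded to 2 decimals: 263.20

263.20


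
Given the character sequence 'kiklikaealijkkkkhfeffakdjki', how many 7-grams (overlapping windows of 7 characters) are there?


String 'kiklikaealijkkkkhfeffakdjki' has length L = 27.
Number of overlapping n-grams = L - n + 1
Substituting: 27 - 7 + 1 = 21

21


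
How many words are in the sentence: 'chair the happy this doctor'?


Counting words by splitting on spaces:
  Word 1: 'chair'
  Word 2: 'the'
  Word 3: 'happy'
  Word 4: 'this'
  Word 5: 'doctor'
Total words: 5

5


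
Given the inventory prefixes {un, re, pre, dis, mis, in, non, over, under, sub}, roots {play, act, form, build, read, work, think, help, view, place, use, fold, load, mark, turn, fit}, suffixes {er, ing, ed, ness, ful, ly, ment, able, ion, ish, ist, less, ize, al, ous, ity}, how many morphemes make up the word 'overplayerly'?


Segmenting 'overplayerly' against the inventory:
  'over' -> prefix (morpheme 1)
  'play' -> root (morpheme 2)
  'er' -> suffix (morpheme 3)
  'ly' -> suffix (morpheme 4)
Total morphemes: 4

4


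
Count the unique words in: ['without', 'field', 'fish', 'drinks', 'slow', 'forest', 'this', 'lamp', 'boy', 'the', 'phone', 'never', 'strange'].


Listing all tokens and tracking unique types:
  Token 1: 'without' -> NEW (unique so far: 1)
  Token 2: 'field' -> NEW (unique so far: 2)
  Token 3: 'fish' -> NEW (unique so far: 3)
  Token 4: 'drinks' -> NEW (unique so far: 4)
  Token 5: 'slow' -> NEW (unique so far: 5)
  Token 6: 'forest' -> NEW (unique so far: 6)
  Token 7: 'this' -> NEW (unique so far: 7)
  Token 8: 'lamp' -> NEW (unique so far: 8)
  Token 9: 'boy' -> NEW (unique so far: 9)
  Token 10: 'the' -> NEW (unique so far: 10)
  Token 11: 'phone' -> NEW (unique so far: 11)
  Token 12: 'never' -> NEW (unique so far: 12)
  Token 13: 'strange' -> NEW (unique so far: 13)
Unique types: ('boy', 'drinks', 'field', 'fish', 'forest', 'lamp', 'never', 'phone', 'slow', 'strange', 'the', 'this', 'without')
Vocabulary size: 13

13


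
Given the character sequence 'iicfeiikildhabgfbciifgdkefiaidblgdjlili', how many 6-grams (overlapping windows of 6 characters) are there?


String 'iicfeiikildhabgfbciifgdkefiaidblgdjlili' has length L = 39.
Number of overlapping n-grams = L - n + 1
Substituting: 39 - 6 + 1 = 34

34


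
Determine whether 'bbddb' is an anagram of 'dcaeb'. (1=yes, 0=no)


Sort characters of 'bbddb': 'bbbdd'
Sort characters of 'dcaeb': 'abcde'
Sorted forms differ -> they are NOT anagrams
Result: 0

0


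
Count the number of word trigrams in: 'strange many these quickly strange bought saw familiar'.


Word trigrams from [8] words:
  Trigram 1: (strange many these)
  Trigram 2: (many these quickly)
  Trigram 3: (these quickly strange)
  Trigram 4: (quickly strange bought)
  Trigram 5: (strange bought saw)
  Trigram 6: (bought saw familiar)
Total word trigrams: 8 - 2 = 6

6


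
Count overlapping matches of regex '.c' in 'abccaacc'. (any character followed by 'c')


Pattern: .c means any character followed by 'c'.
Scanning 'abccaacc' position-by-position:
  Pos 0: window 'ab' -> no
  Pos 1: window 'bc' -> MATCH
  Pos 2: window 'cc' -> MATCH
  Pos 3: window 'ca' -> no
  Pos 4: window 'aa' -> no
  Pos 5: window 'ac' -> MATCH
  Pos 6: window 'cc' -> MATCH
  Pos 7: window 'c' -> no
Total matches: 4

4


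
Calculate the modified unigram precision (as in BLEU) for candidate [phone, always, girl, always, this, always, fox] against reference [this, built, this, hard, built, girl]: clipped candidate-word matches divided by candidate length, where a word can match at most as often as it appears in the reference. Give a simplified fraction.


Reference word counts: {'built': 2, 'girl': 1, 'hard': 1, 'this': 2}
Checking each candidate word (with clipping):
  'phone' -> not in reference -> no match (matches: 0)
  'always' -> not in reference -> no match (matches: 0)
  'girl' -> in reference (ref count 1, used 1/1) -> match (matches: 1)
  'always' -> not in reference -> no match (matches: 1)
  'this' -> in reference (ref count 2, used 1/2) -> match (matches: 2)
  'always' -> not in reference -> no match (matches: 2)
  'fox' -> not in reference -> no match (matches: 2)
Clipped matches: 2, Candidate length: 7
Precision = 2/7

2/7


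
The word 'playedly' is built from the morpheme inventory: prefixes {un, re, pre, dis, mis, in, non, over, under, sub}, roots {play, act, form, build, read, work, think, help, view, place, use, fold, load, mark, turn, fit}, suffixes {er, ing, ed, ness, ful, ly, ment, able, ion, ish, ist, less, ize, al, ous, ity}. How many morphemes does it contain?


Segmenting 'playedly' against the inventory:
  'play' -> root (morpheme 1)
  'ed' -> suffix (morpheme 2)
  'ly' -> suffix (morpheme 3)
Total morphemes: 3

3


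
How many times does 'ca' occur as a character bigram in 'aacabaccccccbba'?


Scanning 'aacabaccccccbba' for bigram 'ca':
  Position 0: 'aa' -> no
  Position 1: 'ac' -> no
  Position 2: 'ca' -> MATCH
  Position 3: 'ab' -> no
  Position 4: 'ba' -> no
  Position 5: 'ac' -> no
  Position 6: 'cc' -> no
  Position 7: 'cc' -> no
  Position 8: 'cc' -> no
  Position 9: 'cc' -> no
  Position 10: 'cc' -> no
  Position 11: 'cb' -> no
  Position 12: 'bb' -> no
  Position 13: 'ba' -> no
Total matches: 1

1


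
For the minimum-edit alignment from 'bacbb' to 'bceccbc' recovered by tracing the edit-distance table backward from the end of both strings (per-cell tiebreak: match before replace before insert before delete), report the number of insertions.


Edit distance = 4. Backtracking from cell (5, 7) with preference match > replace > insert > delete,
then listing the resulting alignment 'bacbb' -> 'bceccbc' left to right:
  Step 1: keep 'b'
  Step 2: insert 'c' [insertion #1]
  Step 3: insert 'e' [insertion #2]
  Step 4: replace a->c
  Step 5: keep 'c'
  Step 6: keep 'b'
  Step 7: replace b->c
Total insertions: 2

2


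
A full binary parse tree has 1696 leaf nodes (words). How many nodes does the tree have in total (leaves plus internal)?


Leaf nodes (terminals): 1696
Internal nodes = n - 1 = 1696 - 1 = 1695
Total = leaves + internal = 1696 + 1695 = 3391

3391


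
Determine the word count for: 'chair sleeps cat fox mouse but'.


Counting words by splitting on spaces:
  Word 1: 'chair'
  Word 2: 'sleeps'
  Word 3: 'cat'
  Word 4: 'fox'
  Word 5: 'mouse'
  Word 6: 'but'
Total words: 6

6


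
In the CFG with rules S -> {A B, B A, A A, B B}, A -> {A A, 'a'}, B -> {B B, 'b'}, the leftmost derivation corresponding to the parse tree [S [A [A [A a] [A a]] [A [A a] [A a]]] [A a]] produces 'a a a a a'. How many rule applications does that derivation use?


Every bracketed nonterminal node [X ...] in the tree is produced by exactly one rule application.
Reading the tree off as a leftmost derivation:
  Step 1: S  =>  A A   (applied S -> A A)
  Step 2: A A  =>  A A A   (applied A -> A A)
  Step 3: A A A  =>  A A A A   (applied A -> A A)
  Step 4: A A A A  =>  a A A A   (applied A -> a)
  Step 5: a A A A  =>  a a A A   (applied A -> a)
  Step 6: a a A A  =>  a a A A A   (applied A -> A A)
  Step 7: a a A A A  =>  a a a A A   (applied A -> a)
  Step 8: a a a A A  =>  a a a a A   (applied A -> a)
  Step 9: a a a a A  =>  a a a a a   (applied A -> a)
Final yield: a a a a a
Total rewrite steps: 9

9


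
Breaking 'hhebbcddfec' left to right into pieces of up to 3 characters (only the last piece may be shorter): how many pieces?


'hhebbcddfec' has 11 characters.
Chunking with max size 3:
  Chunk 1: 'hhe' (positions 0-2)
  Chunk 2: 'bbc' (positions 3-5)
  Chunk 3: 'ddf' (positions 6-8)
  Chunk 4: 'ec' (positions 9-10)
Total chunks: ceil(11 / 3) = 4

4


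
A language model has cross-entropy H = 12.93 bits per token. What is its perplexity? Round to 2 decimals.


Perplexity formula: PP = 2^H
H = 12.93
PP = 2^12.93
Decompose: 2^12.93 = 2^12 * 2^0.93
2^12 = 4096, 2^0.93 ~ 1.9052760
PP ~ 4096 * 1.9052760 = 7804.0104960
Rounded to 2 decimals: 7804.01

7804.01


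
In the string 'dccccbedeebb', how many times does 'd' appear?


Scanning 'dccccbedeebb' for 'd':
  Position 0: 'd' -> MATCH (count: 1)
  Position 7: 'd' -> MATCH (count: 2)
Total occurrences of 'd': 2

2


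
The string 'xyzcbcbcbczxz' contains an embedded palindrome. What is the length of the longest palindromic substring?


Scanning 'xyzcbcbcbczxz' for palindromic substrings.
Substring at positions 2-10: 'zcbcbcbcz'.
Check: reverse('zcbcbcbcz') = 'zcbcbcbcz' -> palindrome confirmed.
Neighbouring characters ('y' / 'x') break symmetry, so it cannot extend further.
No longer palindromic substring exists; longest length = 9

9


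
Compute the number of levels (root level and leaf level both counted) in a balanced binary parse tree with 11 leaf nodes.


In a balanced binary tree with n leaves the deepest leaf is ceil(log2(n)) edges below the root,
so counting node levels inclusive of root and leaves gives ceil(log2(n)) + 1 levels.
log2(11) = 3.4594
ceil(3.4594) = 4
levels = 4 + 1 = 5

5


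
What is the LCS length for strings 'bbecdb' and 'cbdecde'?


DP table for LCS of 'bbecdb' and 'cbdecde':
       c  b  d  e  c  d  e
    0  0  0  0  0  0  0  0
  b 0  0  1  1  1  1  1  1
  b 0  0  1  1  1  1  1  1
  e 0  0  1  1  2  2  2  2
  c 0  1  1  1  2  3  3  3
  d 0  1  1  2  2  3  4  4
  b 0  1  2  2  2  3  4  4
LCS: 'becd'
LCS length = 4

4


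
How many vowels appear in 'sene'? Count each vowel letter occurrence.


Scanning each character of 'sene':
  Position 1: 's' -> consonant (running count: 0)
  Position 2: 'e' -> vowel (running count: 1)
  Position 3: 'n' -> consonant (running count: 1)
  Position 4: 'e' -> vowel (running count: 2)
Total vowels: 2

2


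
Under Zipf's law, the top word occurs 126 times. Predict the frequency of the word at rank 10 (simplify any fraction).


Zipf's law: freq(rank) = f1 / rank
f1 = 126, rank = 10
freq = 126 / 10
GCD(126, 10) = 2
Simplified: 63/5

63/5


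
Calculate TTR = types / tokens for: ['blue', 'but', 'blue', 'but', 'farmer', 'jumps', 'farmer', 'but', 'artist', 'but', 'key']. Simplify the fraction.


Tokens: 11
Unique types: ('artist', 'blue', 'but', 'farmer', 'jumps', 'key') = 6
TTR = 6/11
Already in lowest terms.

6/11


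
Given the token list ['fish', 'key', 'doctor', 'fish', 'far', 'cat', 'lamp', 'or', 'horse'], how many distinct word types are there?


Listing all tokens and tracking unique types:
  Token 1: 'fish' -> NEW (unique so far: 1)
  Token 2: 'key' -> NEW (unique so far: 2)
  Token 3: 'doctor' -> NEW (unique so far: 3)
  Token 4: 'fish' -> duplicate (unique so far: 3)
  Token 5: 'far' -> NEW (unique so far: 4)
  Token 6: 'cat' -> NEW (unique so far: 5)
  Token 7: 'lamp' -> NEW (unique so far: 6)
  Token 8: 'or' -> NEW (unique so far: 7)
  Token 9: 'horse' -> NEW (unique so far: 8)
Unique types: ('cat', 'doctor', 'far', 'fish', 'horse', 'key', 'lamp', 'or')
Vocabulary size: 8

8


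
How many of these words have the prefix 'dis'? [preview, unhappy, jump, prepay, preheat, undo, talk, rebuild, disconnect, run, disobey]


Checking each word for prefix 'dis':
  'preview' -> no (count: 0)
  'unhappy' -> no (count: 0)
  'jump' -> no (count: 0)
  'prepay' -> no (count: 0)
  'preheat' -> no (count: 0)
  'undo' -> no (count: 0)
  'talk' -> no (count: 0)
  'rebuild' -> no (count: 0)
  'disconnect' -> YES, starts with 'dis' (count: 1)
  'run' -> no (count: 1)
  'disobey' -> YES, starts with 'dis' (count: 2)
Total with prefix 'dis': 2

2


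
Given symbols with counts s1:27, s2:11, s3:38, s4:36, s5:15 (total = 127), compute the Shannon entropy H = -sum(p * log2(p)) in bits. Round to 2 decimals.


Computing entropy H = -sum(p_i * log2(p_i)):
  s1: p = 27/127 = 0.2126, -p*log2(p) = 0.4749
  s2: p = 11/127 = 0.0866, -p*log2(p) = 0.3057
  s3: p = 38/127 = 0.2992, -p*log2(p) = 0.5209
  s4: p = 36/127 = 0.2835, -p*log2(p) = 0.5156
  s5: p = 15/127 = 0.1181, -p*log2(p) = 0.3640
H = sum of terms = 2.1811
Rounded to 2 decimals: 2.18

2.18


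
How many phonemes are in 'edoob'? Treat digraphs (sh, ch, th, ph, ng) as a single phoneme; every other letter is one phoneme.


Parsing 'edoob' greedily, digraphs first:
  'e' -> vowel phoneme (phonemes so far: 1)
  'd' -> consonant phoneme (phonemes so far: 2)
  'o' -> vowel phoneme (phonemes so far: 3)
  'o' -> vowel phoneme (phonemes so far: 4)
  'b' -> consonant phoneme (phonemes so far: 5)
Total phonemes: 5

5


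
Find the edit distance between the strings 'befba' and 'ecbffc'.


Building DP table for s1='befba' (len 5) and s2='ecbffc' (len 6):
       e  c  b  f  f  c
    0  1  2  3  4  5  6
  b 1  1  2  2  3  4  5
  e 2  1  2  3  3  4  5
  f 3  2  2  3  3  3  4
  b 4  3  3  2  3  4  4
  a 5  4  4  3  3  4  5
Edit distance = dp[5][6] = 5

5


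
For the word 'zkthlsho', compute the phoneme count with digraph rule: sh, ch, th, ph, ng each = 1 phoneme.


Parsing 'zkthlsho' greedily, digraphs first:
  'z' -> consonant phoneme (phonemes so far: 1)
  'k' -> consonant phoneme (phonemes so far: 2)
  'th' -> digraph (1 consonant phoneme) (phonemes so far: 3)
  'l' -> consonant phoneme (phonemes so far: 4)
  'sh' -> digraph (1 consonant phoneme) (phonemes so far: 5)
  'o' -> vowel phoneme (phonemes so far: 6)
Total phonemes: 6

6


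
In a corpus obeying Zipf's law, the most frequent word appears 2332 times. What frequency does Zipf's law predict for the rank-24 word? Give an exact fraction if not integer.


Zipf's law: freq(rank) = f1 / rank
f1 = 2332, rank = 24
freq = 2332 / 24
GCD(2332, 24) = 4
Simplified: 583/6

583/6


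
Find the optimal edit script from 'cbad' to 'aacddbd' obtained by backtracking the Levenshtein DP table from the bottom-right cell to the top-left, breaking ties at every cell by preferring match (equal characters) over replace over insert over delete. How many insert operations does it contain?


Edit distance = 5. Backtracking from cell (4, 7) with preference match > replace > insert > delete,
then listing the resulting alignment 'cbad' -> 'aacddbd' left to right:
  Step 1: insert 'a' [insertion #1]
  Step 2: insert 'a' [insertion #2]
  Step 3: keep 'c'
  Step 4: insert 'd' [insertion #3]
  Step 5: replace b->d
  Step 6: replace a->b
  Step 7: keep 'd'
Total insertions: 3

3


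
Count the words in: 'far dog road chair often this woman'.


Counting words by splitting on spaces:
  Word 1: 'far'
  Word 2: 'dog'
  Word 3: 'road'
  Word 4: 'chair'
  Word 5: 'often'
  Word 6: 'this'
  Word 7: 'woman'
Total words: 7

7
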